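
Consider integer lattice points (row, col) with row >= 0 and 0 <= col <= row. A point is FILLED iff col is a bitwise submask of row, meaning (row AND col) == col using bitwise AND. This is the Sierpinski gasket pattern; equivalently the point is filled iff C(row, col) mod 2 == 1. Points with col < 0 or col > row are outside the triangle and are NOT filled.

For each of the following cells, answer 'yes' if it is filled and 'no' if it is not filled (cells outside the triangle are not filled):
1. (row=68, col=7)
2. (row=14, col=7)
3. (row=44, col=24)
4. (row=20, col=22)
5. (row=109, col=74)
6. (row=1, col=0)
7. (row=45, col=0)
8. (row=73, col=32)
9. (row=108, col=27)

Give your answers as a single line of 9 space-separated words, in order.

Answer: no no no no no yes yes no no

Derivation:
(68,7): row=0b1000100, col=0b111, row AND col = 0b100 = 4; 4 != 7 -> empty
(14,7): row=0b1110, col=0b111, row AND col = 0b110 = 6; 6 != 7 -> empty
(44,24): row=0b101100, col=0b11000, row AND col = 0b1000 = 8; 8 != 24 -> empty
(20,22): col outside [0, 20] -> not filled
(109,74): row=0b1101101, col=0b1001010, row AND col = 0b1001000 = 72; 72 != 74 -> empty
(1,0): row=0b1, col=0b0, row AND col = 0b0 = 0; 0 == 0 -> filled
(45,0): row=0b101101, col=0b0, row AND col = 0b0 = 0; 0 == 0 -> filled
(73,32): row=0b1001001, col=0b100000, row AND col = 0b0 = 0; 0 != 32 -> empty
(108,27): row=0b1101100, col=0b11011, row AND col = 0b1000 = 8; 8 != 27 -> empty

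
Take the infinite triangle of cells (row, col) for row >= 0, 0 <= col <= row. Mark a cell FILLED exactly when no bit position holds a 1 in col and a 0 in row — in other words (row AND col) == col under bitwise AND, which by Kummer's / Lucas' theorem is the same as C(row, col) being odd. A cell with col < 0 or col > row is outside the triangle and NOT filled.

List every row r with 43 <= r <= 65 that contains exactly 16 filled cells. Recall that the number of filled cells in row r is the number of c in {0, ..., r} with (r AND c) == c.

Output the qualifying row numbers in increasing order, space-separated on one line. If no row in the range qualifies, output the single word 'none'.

Answer: 43 45 46 51 53 54 57 58 60

Derivation:
Row r has 2^popcount(r) filled cells, so we need popcount(r) = log2(16) = 4.
Scan r = 43..65 and keep those with exactly 4 one-bits:
r=43=101011 popcount=4 -> KEEP
r=44=101100 popcount=3 -> skip
r=45=101101 popcount=4 -> KEEP
r=46=101110 popcount=4 -> KEEP
r=47=101111 popcount=5 -> skip
r=48=110000 popcount=2 -> skip
r=49=110001 popcount=3 -> skip
r=50=110010 popcount=3 -> skip
r=51=110011 popcount=4 -> KEEP
r=52=110100 popcount=3 -> skip
r=53=110101 popcount=4 -> KEEP
r=54=110110 popcount=4 -> KEEP
r=55=110111 popcount=5 -> skip
r=56=111000 popcount=3 -> skip
r=57=111001 popcount=4 -> KEEP
r=58=111010 popcount=4 -> KEEP
r=59=111011 popcount=5 -> skip
r=60=111100 popcount=4 -> KEEP
r=61=111101 popcount=5 -> skip
r=62=111110 popcount=5 -> skip
r=63=111111 popcount=6 -> skip
r=64=1000000 popcount=1 -> skip
r=65=1000001 popcount=2 -> skip
Kept rows: 43 45 46 51 53 54 57 58 60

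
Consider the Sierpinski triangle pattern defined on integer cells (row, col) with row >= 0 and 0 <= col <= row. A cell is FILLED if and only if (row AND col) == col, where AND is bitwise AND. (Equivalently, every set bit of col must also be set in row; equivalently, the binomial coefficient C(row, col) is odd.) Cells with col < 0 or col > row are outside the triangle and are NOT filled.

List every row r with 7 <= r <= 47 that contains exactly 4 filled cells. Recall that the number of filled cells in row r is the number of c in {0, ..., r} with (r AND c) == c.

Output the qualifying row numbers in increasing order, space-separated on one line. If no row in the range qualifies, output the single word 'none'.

Answer: 9 10 12 17 18 20 24 33 34 36 40

Derivation:
Row r has 2^popcount(r) filled cells, so we need popcount(r) = log2(4) = 2.
Scan r = 7..47 and keep those with exactly 2 one-bits:
r=7=111 popcount=3 -> skip
r=8=1000 popcount=1 -> skip
r=9=1001 popcount=2 -> KEEP
r=10=1010 popcount=2 -> KEEP
r=11=1011 popcount=3 -> skip
r=12=1100 popcount=2 -> KEEP
r=13=1101 popcount=3 -> skip
r=14=1110 popcount=3 -> skip
r=15=1111 popcount=4 -> skip
r=16=10000 popcount=1 -> skip
r=17=10001 popcount=2 -> KEEP
r=18=10010 popcount=2 -> KEEP
r=19=10011 popcount=3 -> skip
r=20=10100 popcount=2 -> KEEP
r=21=10101 popcount=3 -> skip
r=22=10110 popcount=3 -> skip
r=23=10111 popcount=4 -> skip
r=24=11000 popcount=2 -> KEEP
r=25=11001 popcount=3 -> skip
r=26=11010 popcount=3 -> skip
r=27=11011 popcount=4 -> skip
r=28=11100 popcount=3 -> skip
r=29=11101 popcount=4 -> skip
r=30=11110 popcount=4 -> skip
r=31=11111 popcount=5 -> skip
r=32=100000 popcount=1 -> skip
r=33=100001 popcount=2 -> KEEP
r=34=100010 popcount=2 -> KEEP
r=35=100011 popcount=3 -> skip
r=36=100100 popcount=2 -> KEEP
r=37=100101 popcount=3 -> skip
r=38=100110 popcount=3 -> skip
r=39=100111 popcount=4 -> skip
r=40=101000 popcount=2 -> KEEP
r=41=101001 popcount=3 -> skip
r=42=101010 popcount=3 -> skip
r=43=101011 popcount=4 -> skip
r=44=101100 popcount=3 -> skip
r=45=101101 popcount=4 -> skip
r=46=101110 popcount=4 -> skip
r=47=101111 popcount=5 -> skip
Kept rows: 9 10 12 17 18 20 24 33 34 36 40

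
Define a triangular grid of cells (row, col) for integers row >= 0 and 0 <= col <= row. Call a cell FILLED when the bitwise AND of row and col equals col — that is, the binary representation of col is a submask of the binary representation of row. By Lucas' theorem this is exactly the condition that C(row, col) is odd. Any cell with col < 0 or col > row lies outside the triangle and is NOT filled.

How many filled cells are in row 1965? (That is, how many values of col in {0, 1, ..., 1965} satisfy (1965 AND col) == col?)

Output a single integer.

1965 in binary = 11110101101
popcount(1965) = number of 1-bits in 11110101101 = 8
A col c satisfies (1965 AND c) == c iff every set bit of c is also set in 1965; each of the 8 set bits of 1965 can independently be on or off in c.
count = 2^8 = 256

Answer: 256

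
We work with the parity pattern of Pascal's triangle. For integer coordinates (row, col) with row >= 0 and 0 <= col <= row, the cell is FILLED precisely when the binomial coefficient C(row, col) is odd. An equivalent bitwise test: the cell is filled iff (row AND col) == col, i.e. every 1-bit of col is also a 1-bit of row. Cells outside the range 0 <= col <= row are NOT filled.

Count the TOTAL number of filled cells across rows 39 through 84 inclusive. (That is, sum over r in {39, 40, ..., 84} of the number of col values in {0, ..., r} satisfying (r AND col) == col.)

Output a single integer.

r39=100111 pc4: +16 =16
r40=101000 pc2: +4 =20
r41=101001 pc3: +8 =28
r42=101010 pc3: +8 =36
r43=101011 pc4: +16 =52
r44=101100 pc3: +8 =60
r45=101101 pc4: +16 =76
r46=101110 pc4: +16 =92
r47=101111 pc5: +32 =124
r48=110000 pc2: +4 =128
r49=110001 pc3: +8 =136
r50=110010 pc3: +8 =144
r51=110011 pc4: +16 =160
r52=110100 pc3: +8 =168
r53=110101 pc4: +16 =184
r54=110110 pc4: +16 =200
r55=110111 pc5: +32 =232
r56=111000 pc3: +8 =240
r57=111001 pc4: +16 =256
r58=111010 pc4: +16 =272
r59=111011 pc5: +32 =304
r60=111100 pc4: +16 =320
r61=111101 pc5: +32 =352
r62=111110 pc5: +32 =384
r63=111111 pc6: +64 =448
r64=1000000 pc1: +2 =450
r65=1000001 pc2: +4 =454
r66=1000010 pc2: +4 =458
r67=1000011 pc3: +8 =466
r68=1000100 pc2: +4 =470
r69=1000101 pc3: +8 =478
r70=1000110 pc3: +8 =486
r71=1000111 pc4: +16 =502
r72=1001000 pc2: +4 =506
r73=1001001 pc3: +8 =514
r74=1001010 pc3: +8 =522
r75=1001011 pc4: +16 =538
r76=1001100 pc3: +8 =546
r77=1001101 pc4: +16 =562
r78=1001110 pc4: +16 =578
r79=1001111 pc5: +32 =610
r80=1010000 pc2: +4 =614
r81=1010001 pc3: +8 =622
r82=1010010 pc3: +8 =630
r83=1010011 pc4: +16 =646
r84=1010100 pc3: +8 =654

Answer: 654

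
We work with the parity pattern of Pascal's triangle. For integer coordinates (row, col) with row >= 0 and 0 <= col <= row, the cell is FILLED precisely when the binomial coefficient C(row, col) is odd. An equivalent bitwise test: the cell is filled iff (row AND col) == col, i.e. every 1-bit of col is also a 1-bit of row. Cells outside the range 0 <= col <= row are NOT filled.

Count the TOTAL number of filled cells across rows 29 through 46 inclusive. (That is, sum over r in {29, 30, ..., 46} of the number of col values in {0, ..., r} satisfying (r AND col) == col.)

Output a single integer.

r29=11101 pc4: +16 =16
r30=11110 pc4: +16 =32
r31=11111 pc5: +32 =64
r32=100000 pc1: +2 =66
r33=100001 pc2: +4 =70
r34=100010 pc2: +4 =74
r35=100011 pc3: +8 =82
r36=100100 pc2: +4 =86
r37=100101 pc3: +8 =94
r38=100110 pc3: +8 =102
r39=100111 pc4: +16 =118
r40=101000 pc2: +4 =122
r41=101001 pc3: +8 =130
r42=101010 pc3: +8 =138
r43=101011 pc4: +16 =154
r44=101100 pc3: +8 =162
r45=101101 pc4: +16 =178
r46=101110 pc4: +16 =194

Answer: 194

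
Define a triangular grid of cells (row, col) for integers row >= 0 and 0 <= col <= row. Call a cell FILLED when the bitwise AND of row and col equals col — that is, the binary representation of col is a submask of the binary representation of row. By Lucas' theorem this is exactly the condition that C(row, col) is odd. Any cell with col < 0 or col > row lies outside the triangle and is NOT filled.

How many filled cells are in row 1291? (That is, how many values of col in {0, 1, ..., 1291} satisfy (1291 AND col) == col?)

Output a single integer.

Answer: 32

Derivation:
1291 in binary = 10100001011
popcount(1291) = number of 1-bits in 10100001011 = 5
A col c satisfies (1291 AND c) == c iff every set bit of c is also set in 1291; each of the 5 set bits of 1291 can independently be on or off in c.
count = 2^5 = 32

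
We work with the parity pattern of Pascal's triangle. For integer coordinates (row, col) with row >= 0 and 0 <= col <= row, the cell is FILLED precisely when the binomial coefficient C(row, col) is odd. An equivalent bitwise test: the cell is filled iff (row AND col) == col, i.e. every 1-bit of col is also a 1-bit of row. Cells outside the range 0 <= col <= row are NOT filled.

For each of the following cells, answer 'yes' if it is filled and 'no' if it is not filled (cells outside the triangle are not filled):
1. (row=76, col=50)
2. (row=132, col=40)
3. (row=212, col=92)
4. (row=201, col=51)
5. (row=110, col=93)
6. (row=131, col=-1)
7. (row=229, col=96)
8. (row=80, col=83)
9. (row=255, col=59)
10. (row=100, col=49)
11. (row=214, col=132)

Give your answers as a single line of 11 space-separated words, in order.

(76,50): row=0b1001100, col=0b110010, row AND col = 0b0 = 0; 0 != 50 -> empty
(132,40): row=0b10000100, col=0b101000, row AND col = 0b0 = 0; 0 != 40 -> empty
(212,92): row=0b11010100, col=0b1011100, row AND col = 0b1010100 = 84; 84 != 92 -> empty
(201,51): row=0b11001001, col=0b110011, row AND col = 0b1 = 1; 1 != 51 -> empty
(110,93): row=0b1101110, col=0b1011101, row AND col = 0b1001100 = 76; 76 != 93 -> empty
(131,-1): col outside [0, 131] -> not filled
(229,96): row=0b11100101, col=0b1100000, row AND col = 0b1100000 = 96; 96 == 96 -> filled
(80,83): col outside [0, 80] -> not filled
(255,59): row=0b11111111, col=0b111011, row AND col = 0b111011 = 59; 59 == 59 -> filled
(100,49): row=0b1100100, col=0b110001, row AND col = 0b100000 = 32; 32 != 49 -> empty
(214,132): row=0b11010110, col=0b10000100, row AND col = 0b10000100 = 132; 132 == 132 -> filled

Answer: no no no no no no yes no yes no yes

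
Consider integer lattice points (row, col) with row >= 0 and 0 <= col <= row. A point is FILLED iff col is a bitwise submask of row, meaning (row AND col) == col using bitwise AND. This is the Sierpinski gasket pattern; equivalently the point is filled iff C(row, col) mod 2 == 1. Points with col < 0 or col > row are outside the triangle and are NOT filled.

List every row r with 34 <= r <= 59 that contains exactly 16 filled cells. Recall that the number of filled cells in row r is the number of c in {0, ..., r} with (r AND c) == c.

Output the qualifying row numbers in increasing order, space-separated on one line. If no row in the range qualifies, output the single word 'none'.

Row r has 2^popcount(r) filled cells, so we need popcount(r) = log2(16) = 4.
Scan r = 34..59 and keep those with exactly 4 one-bits:
r=34=100010 popcount=2 -> skip
r=35=100011 popcount=3 -> skip
r=36=100100 popcount=2 -> skip
r=37=100101 popcount=3 -> skip
r=38=100110 popcount=3 -> skip
r=39=100111 popcount=4 -> KEEP
r=40=101000 popcount=2 -> skip
r=41=101001 popcount=3 -> skip
r=42=101010 popcount=3 -> skip
r=43=101011 popcount=4 -> KEEP
r=44=101100 popcount=3 -> skip
r=45=101101 popcount=4 -> KEEP
r=46=101110 popcount=4 -> KEEP
r=47=101111 popcount=5 -> skip
r=48=110000 popcount=2 -> skip
r=49=110001 popcount=3 -> skip
r=50=110010 popcount=3 -> skip
r=51=110011 popcount=4 -> KEEP
r=52=110100 popcount=3 -> skip
r=53=110101 popcount=4 -> KEEP
r=54=110110 popcount=4 -> KEEP
r=55=110111 popcount=5 -> skip
r=56=111000 popcount=3 -> skip
r=57=111001 popcount=4 -> KEEP
r=58=111010 popcount=4 -> KEEP
r=59=111011 popcount=5 -> skip
Kept rows: 39 43 45 46 51 53 54 57 58

Answer: 39 43 45 46 51 53 54 57 58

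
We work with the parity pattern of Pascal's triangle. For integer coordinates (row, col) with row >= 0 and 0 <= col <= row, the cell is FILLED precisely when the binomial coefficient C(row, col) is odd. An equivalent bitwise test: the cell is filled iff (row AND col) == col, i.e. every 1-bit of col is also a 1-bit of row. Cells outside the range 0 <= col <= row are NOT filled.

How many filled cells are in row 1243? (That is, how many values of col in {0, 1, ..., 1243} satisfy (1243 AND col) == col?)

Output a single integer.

1243 in binary = 10011011011
popcount(1243) = number of 1-bits in 10011011011 = 7
A col c satisfies (1243 AND c) == c iff every set bit of c is also set in 1243; each of the 7 set bits of 1243 can independently be on or off in c.
count = 2^7 = 128

Answer: 128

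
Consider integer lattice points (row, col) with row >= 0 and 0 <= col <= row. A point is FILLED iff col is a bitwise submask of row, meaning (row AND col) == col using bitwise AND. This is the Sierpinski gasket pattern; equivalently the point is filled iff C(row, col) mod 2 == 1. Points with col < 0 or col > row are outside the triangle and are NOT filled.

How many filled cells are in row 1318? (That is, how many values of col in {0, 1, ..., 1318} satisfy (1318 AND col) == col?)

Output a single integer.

1318 in binary = 10100100110
popcount(1318) = number of 1-bits in 10100100110 = 5
A col c satisfies (1318 AND c) == c iff every set bit of c is also set in 1318; each of the 5 set bits of 1318 can independently be on or off in c.
count = 2^5 = 32

Answer: 32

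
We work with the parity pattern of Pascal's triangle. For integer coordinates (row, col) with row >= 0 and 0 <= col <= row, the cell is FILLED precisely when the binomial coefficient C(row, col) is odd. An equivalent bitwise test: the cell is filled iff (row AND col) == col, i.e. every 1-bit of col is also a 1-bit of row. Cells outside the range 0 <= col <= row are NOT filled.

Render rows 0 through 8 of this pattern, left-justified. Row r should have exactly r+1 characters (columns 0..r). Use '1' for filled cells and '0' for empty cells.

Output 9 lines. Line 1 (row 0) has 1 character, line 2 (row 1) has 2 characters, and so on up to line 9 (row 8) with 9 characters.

Answer: 1
11
101
1111
10001
110011
1010101
11111111
100000001

Derivation:
r0=0: 1
r1=1: 11
r2=10: 101
r3=11: 1111
r4=100: 10001
r5=101: 110011
r6=110: 1010101
r7=111: 11111111
r8=1000: 100000001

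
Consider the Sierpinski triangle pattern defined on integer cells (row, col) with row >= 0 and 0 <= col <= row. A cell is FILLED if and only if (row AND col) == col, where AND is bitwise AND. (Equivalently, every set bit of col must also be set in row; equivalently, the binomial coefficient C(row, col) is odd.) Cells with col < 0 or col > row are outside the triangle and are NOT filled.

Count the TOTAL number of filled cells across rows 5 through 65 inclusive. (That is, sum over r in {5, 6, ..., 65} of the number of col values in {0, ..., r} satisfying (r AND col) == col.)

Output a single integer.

Answer: 724

Derivation:
r5=101 pc2: +4 =4
r6=110 pc2: +4 =8
r7=111 pc3: +8 =16
r8=1000 pc1: +2 =18
r9=1001 pc2: +4 =22
r10=1010 pc2: +4 =26
r11=1011 pc3: +8 =34
r12=1100 pc2: +4 =38
r13=1101 pc3: +8 =46
r14=1110 pc3: +8 =54
r15=1111 pc4: +16 =70
r16=10000 pc1: +2 =72
r17=10001 pc2: +4 =76
r18=10010 pc2: +4 =80
r19=10011 pc3: +8 =88
r20=10100 pc2: +4 =92
r21=10101 pc3: +8 =100
r22=10110 pc3: +8 =108
r23=10111 pc4: +16 =124
r24=11000 pc2: +4 =128
r25=11001 pc3: +8 =136
r26=11010 pc3: +8 =144
r27=11011 pc4: +16 =160
r28=11100 pc3: +8 =168
r29=11101 pc4: +16 =184
r30=11110 pc4: +16 =200
r31=11111 pc5: +32 =232
r32=100000 pc1: +2 =234
r33=100001 pc2: +4 =238
r34=100010 pc2: +4 =242
r35=100011 pc3: +8 =250
r36=100100 pc2: +4 =254
r37=100101 pc3: +8 =262
r38=100110 pc3: +8 =270
r39=100111 pc4: +16 =286
r40=101000 pc2: +4 =290
r41=101001 pc3: +8 =298
r42=101010 pc3: +8 =306
r43=101011 pc4: +16 =322
r44=101100 pc3: +8 =330
r45=101101 pc4: +16 =346
r46=101110 pc4: +16 =362
r47=101111 pc5: +32 =394
r48=110000 pc2: +4 =398
r49=110001 pc3: +8 =406
r50=110010 pc3: +8 =414
r51=110011 pc4: +16 =430
r52=110100 pc3: +8 =438
r53=110101 pc4: +16 =454
r54=110110 pc4: +16 =470
r55=110111 pc5: +32 =502
r56=111000 pc3: +8 =510
r57=111001 pc4: +16 =526
r58=111010 pc4: +16 =542
r59=111011 pc5: +32 =574
r60=111100 pc4: +16 =590
r61=111101 pc5: +32 =622
r62=111110 pc5: +32 =654
r63=111111 pc6: +64 =718
r64=1000000 pc1: +2 =720
r65=1000001 pc2: +4 =724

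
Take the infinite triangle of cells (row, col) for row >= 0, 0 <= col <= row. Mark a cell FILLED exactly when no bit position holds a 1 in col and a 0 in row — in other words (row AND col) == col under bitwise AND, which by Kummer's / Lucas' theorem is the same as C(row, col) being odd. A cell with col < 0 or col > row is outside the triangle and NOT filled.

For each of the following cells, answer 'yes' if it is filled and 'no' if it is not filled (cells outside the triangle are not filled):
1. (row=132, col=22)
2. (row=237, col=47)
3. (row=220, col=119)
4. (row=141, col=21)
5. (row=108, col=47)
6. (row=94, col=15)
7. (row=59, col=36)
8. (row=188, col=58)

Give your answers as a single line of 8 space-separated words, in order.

Answer: no no no no no no no no

Derivation:
(132,22): row=0b10000100, col=0b10110, row AND col = 0b100 = 4; 4 != 22 -> empty
(237,47): row=0b11101101, col=0b101111, row AND col = 0b101101 = 45; 45 != 47 -> empty
(220,119): row=0b11011100, col=0b1110111, row AND col = 0b1010100 = 84; 84 != 119 -> empty
(141,21): row=0b10001101, col=0b10101, row AND col = 0b101 = 5; 5 != 21 -> empty
(108,47): row=0b1101100, col=0b101111, row AND col = 0b101100 = 44; 44 != 47 -> empty
(94,15): row=0b1011110, col=0b1111, row AND col = 0b1110 = 14; 14 != 15 -> empty
(59,36): row=0b111011, col=0b100100, row AND col = 0b100000 = 32; 32 != 36 -> empty
(188,58): row=0b10111100, col=0b111010, row AND col = 0b111000 = 56; 56 != 58 -> empty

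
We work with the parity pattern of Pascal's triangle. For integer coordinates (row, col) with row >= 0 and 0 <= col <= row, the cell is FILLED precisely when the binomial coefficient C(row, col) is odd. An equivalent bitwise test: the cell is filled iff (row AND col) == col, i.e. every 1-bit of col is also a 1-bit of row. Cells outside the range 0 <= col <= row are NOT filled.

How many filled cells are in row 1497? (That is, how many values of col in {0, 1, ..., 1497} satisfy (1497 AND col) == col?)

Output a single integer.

Answer: 128

Derivation:
1497 in binary = 10111011001
popcount(1497) = number of 1-bits in 10111011001 = 7
A col c satisfies (1497 AND c) == c iff every set bit of c is also set in 1497; each of the 7 set bits of 1497 can independently be on or off in c.
count = 2^7 = 128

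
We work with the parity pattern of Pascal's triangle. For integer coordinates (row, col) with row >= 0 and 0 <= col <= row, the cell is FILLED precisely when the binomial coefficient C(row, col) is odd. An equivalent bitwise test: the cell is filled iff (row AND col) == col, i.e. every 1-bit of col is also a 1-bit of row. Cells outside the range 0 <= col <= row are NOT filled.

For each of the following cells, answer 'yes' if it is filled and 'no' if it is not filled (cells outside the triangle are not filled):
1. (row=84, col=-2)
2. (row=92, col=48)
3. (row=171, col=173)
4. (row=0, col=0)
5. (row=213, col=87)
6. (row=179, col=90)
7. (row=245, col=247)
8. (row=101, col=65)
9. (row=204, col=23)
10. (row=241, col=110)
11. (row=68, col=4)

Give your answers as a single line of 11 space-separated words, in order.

(84,-2): col outside [0, 84] -> not filled
(92,48): row=0b1011100, col=0b110000, row AND col = 0b10000 = 16; 16 != 48 -> empty
(171,173): col outside [0, 171] -> not filled
(0,0): row=0b0, col=0b0, row AND col = 0b0 = 0; 0 == 0 -> filled
(213,87): row=0b11010101, col=0b1010111, row AND col = 0b1010101 = 85; 85 != 87 -> empty
(179,90): row=0b10110011, col=0b1011010, row AND col = 0b10010 = 18; 18 != 90 -> empty
(245,247): col outside [0, 245] -> not filled
(101,65): row=0b1100101, col=0b1000001, row AND col = 0b1000001 = 65; 65 == 65 -> filled
(204,23): row=0b11001100, col=0b10111, row AND col = 0b100 = 4; 4 != 23 -> empty
(241,110): row=0b11110001, col=0b1101110, row AND col = 0b1100000 = 96; 96 != 110 -> empty
(68,4): row=0b1000100, col=0b100, row AND col = 0b100 = 4; 4 == 4 -> filled

Answer: no no no yes no no no yes no no yes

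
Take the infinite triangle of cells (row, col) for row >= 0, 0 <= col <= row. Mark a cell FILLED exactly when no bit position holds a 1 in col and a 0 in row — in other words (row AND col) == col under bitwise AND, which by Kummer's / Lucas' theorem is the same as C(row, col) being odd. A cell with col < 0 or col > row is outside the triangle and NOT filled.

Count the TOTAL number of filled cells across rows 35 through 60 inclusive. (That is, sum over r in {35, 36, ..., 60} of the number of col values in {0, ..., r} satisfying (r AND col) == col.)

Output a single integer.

r35=100011 pc3: +8 =8
r36=100100 pc2: +4 =12
r37=100101 pc3: +8 =20
r38=100110 pc3: +8 =28
r39=100111 pc4: +16 =44
r40=101000 pc2: +4 =48
r41=101001 pc3: +8 =56
r42=101010 pc3: +8 =64
r43=101011 pc4: +16 =80
r44=101100 pc3: +8 =88
r45=101101 pc4: +16 =104
r46=101110 pc4: +16 =120
r47=101111 pc5: +32 =152
r48=110000 pc2: +4 =156
r49=110001 pc3: +8 =164
r50=110010 pc3: +8 =172
r51=110011 pc4: +16 =188
r52=110100 pc3: +8 =196
r53=110101 pc4: +16 =212
r54=110110 pc4: +16 =228
r55=110111 pc5: +32 =260
r56=111000 pc3: +8 =268
r57=111001 pc4: +16 =284
r58=111010 pc4: +16 =300
r59=111011 pc5: +32 =332
r60=111100 pc4: +16 =348

Answer: 348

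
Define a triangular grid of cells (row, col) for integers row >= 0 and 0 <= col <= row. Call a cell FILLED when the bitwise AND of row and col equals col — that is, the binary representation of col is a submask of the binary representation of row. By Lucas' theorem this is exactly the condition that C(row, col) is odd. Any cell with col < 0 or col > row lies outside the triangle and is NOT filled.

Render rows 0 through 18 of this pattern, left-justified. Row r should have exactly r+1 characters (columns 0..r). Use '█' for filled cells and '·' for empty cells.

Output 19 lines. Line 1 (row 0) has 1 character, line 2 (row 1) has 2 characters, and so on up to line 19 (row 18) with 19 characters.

Answer: █
██
█·█
████
█···█
██··██
█·█·█·█
████████
█·······█
██······██
█·█·····█·█
████····████
█···█···█···█
██··██··██··██
█·█·█·█·█·█·█·█
████████████████
█···············█
██··············██
█·█·············█·█

Derivation:
r0=0: █
r1=1: ██
r2=10: █·█
r3=11: ████
r4=100: █···█
r5=101: ██··██
r6=110: █·█·█·█
r7=111: ████████
r8=1000: █·······█
r9=1001: ██······██
r10=1010: █·█·····█·█
r11=1011: ████····████
r12=1100: █···█···█···█
r13=1101: ██··██··██··██
r14=1110: █·█·█·█·█·█·█·█
r15=1111: ████████████████
r16=10000: █···············█
r17=10001: ██··············██
r18=10010: █·█·············█·█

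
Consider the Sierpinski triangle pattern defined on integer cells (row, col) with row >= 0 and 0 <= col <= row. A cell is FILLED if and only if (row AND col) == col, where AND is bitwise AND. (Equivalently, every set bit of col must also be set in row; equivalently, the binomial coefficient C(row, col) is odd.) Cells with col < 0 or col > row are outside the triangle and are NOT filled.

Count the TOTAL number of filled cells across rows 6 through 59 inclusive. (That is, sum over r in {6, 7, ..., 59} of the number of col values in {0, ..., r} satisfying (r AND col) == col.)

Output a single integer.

r6=110 pc2: +4 =4
r7=111 pc3: +8 =12
r8=1000 pc1: +2 =14
r9=1001 pc2: +4 =18
r10=1010 pc2: +4 =22
r11=1011 pc3: +8 =30
r12=1100 pc2: +4 =34
r13=1101 pc3: +8 =42
r14=1110 pc3: +8 =50
r15=1111 pc4: +16 =66
r16=10000 pc1: +2 =68
r17=10001 pc2: +4 =72
r18=10010 pc2: +4 =76
r19=10011 pc3: +8 =84
r20=10100 pc2: +4 =88
r21=10101 pc3: +8 =96
r22=10110 pc3: +8 =104
r23=10111 pc4: +16 =120
r24=11000 pc2: +4 =124
r25=11001 pc3: +8 =132
r26=11010 pc3: +8 =140
r27=11011 pc4: +16 =156
r28=11100 pc3: +8 =164
r29=11101 pc4: +16 =180
r30=11110 pc4: +16 =196
r31=11111 pc5: +32 =228
r32=100000 pc1: +2 =230
r33=100001 pc2: +4 =234
r34=100010 pc2: +4 =238
r35=100011 pc3: +8 =246
r36=100100 pc2: +4 =250
r37=100101 pc3: +8 =258
r38=100110 pc3: +8 =266
r39=100111 pc4: +16 =282
r40=101000 pc2: +4 =286
r41=101001 pc3: +8 =294
r42=101010 pc3: +8 =302
r43=101011 pc4: +16 =318
r44=101100 pc3: +8 =326
r45=101101 pc4: +16 =342
r46=101110 pc4: +16 =358
r47=101111 pc5: +32 =390
r48=110000 pc2: +4 =394
r49=110001 pc3: +8 =402
r50=110010 pc3: +8 =410
r51=110011 pc4: +16 =426
r52=110100 pc3: +8 =434
r53=110101 pc4: +16 =450
r54=110110 pc4: +16 =466
r55=110111 pc5: +32 =498
r56=111000 pc3: +8 =506
r57=111001 pc4: +16 =522
r58=111010 pc4: +16 =538
r59=111011 pc5: +32 =570

Answer: 570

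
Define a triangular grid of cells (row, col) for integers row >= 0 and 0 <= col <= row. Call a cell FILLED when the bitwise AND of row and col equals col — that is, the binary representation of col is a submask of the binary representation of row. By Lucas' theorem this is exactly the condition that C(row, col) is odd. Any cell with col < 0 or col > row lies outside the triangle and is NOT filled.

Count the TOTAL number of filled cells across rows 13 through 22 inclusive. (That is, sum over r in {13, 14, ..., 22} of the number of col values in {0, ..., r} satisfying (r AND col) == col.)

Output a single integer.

r13=1101 pc3: +8 =8
r14=1110 pc3: +8 =16
r15=1111 pc4: +16 =32
r16=10000 pc1: +2 =34
r17=10001 pc2: +4 =38
r18=10010 pc2: +4 =42
r19=10011 pc3: +8 =50
r20=10100 pc2: +4 =54
r21=10101 pc3: +8 =62
r22=10110 pc3: +8 =70

Answer: 70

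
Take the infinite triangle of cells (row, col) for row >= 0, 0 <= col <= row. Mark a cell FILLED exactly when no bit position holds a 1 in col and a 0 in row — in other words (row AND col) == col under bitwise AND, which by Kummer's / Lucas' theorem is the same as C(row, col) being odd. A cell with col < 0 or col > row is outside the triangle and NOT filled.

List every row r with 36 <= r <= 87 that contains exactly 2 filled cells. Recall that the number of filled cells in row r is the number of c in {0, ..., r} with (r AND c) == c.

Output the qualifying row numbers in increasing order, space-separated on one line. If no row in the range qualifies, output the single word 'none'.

Answer: 64

Derivation:
Row r has 2^popcount(r) filled cells, so we need popcount(r) = log2(2) = 1.
Scan r = 36..87 and keep those with exactly 1 one-bits:
r=36=100100 popcount=2 -> skip
r=37=100101 popcount=3 -> skip
r=38=100110 popcount=3 -> skip
r=39=100111 popcount=4 -> skip
r=40=101000 popcount=2 -> skip
r=41=101001 popcount=3 -> skip
r=42=101010 popcount=3 -> skip
r=43=101011 popcount=4 -> skip
r=44=101100 popcount=3 -> skip
r=45=101101 popcount=4 -> skip
r=46=101110 popcount=4 -> skip
r=47=101111 popcount=5 -> skip
r=48=110000 popcount=2 -> skip
r=49=110001 popcount=3 -> skip
r=50=110010 popcount=3 -> skip
r=51=110011 popcount=4 -> skip
r=52=110100 popcount=3 -> skip
r=53=110101 popcount=4 -> skip
r=54=110110 popcount=4 -> skip
r=55=110111 popcount=5 -> skip
r=56=111000 popcount=3 -> skip
r=57=111001 popcount=4 -> skip
r=58=111010 popcount=4 -> skip
r=59=111011 popcount=5 -> skip
r=60=111100 popcount=4 -> skip
r=61=111101 popcount=5 -> skip
r=62=111110 popcount=5 -> skip
r=63=111111 popcount=6 -> skip
r=64=1000000 popcount=1 -> KEEP
r=65=1000001 popcount=2 -> skip
r=66=1000010 popcount=2 -> skip
r=67=1000011 popcount=3 -> skip
r=68=1000100 popcount=2 -> skip
r=69=1000101 popcount=3 -> skip
r=70=1000110 popcount=3 -> skip
r=71=1000111 popcount=4 -> skip
r=72=1001000 popcount=2 -> skip
r=73=1001001 popcount=3 -> skip
r=74=1001010 popcount=3 -> skip
r=75=1001011 popcount=4 -> skip
r=76=1001100 popcount=3 -> skip
r=77=1001101 popcount=4 -> skip
r=78=1001110 popcount=4 -> skip
r=79=1001111 popcount=5 -> skip
r=80=1010000 popcount=2 -> skip
r=81=1010001 popcount=3 -> skip
r=82=1010010 popcount=3 -> skip
r=83=1010011 popcount=4 -> skip
r=84=1010100 popcount=3 -> skip
r=85=1010101 popcount=4 -> skip
r=86=1010110 popcount=4 -> skip
r=87=1010111 popcount=5 -> skip
Kept rows: 64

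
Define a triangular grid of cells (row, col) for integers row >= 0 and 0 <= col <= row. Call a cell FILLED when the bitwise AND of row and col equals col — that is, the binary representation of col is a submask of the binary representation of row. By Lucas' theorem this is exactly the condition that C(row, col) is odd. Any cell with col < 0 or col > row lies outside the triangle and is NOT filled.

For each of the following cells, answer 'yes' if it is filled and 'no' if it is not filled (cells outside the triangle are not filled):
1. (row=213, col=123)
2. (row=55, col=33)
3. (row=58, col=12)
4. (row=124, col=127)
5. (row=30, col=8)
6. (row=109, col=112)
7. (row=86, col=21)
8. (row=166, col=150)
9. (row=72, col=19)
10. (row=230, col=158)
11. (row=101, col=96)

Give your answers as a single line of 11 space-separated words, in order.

Answer: no yes no no yes no no no no no yes

Derivation:
(213,123): row=0b11010101, col=0b1111011, row AND col = 0b1010001 = 81; 81 != 123 -> empty
(55,33): row=0b110111, col=0b100001, row AND col = 0b100001 = 33; 33 == 33 -> filled
(58,12): row=0b111010, col=0b1100, row AND col = 0b1000 = 8; 8 != 12 -> empty
(124,127): col outside [0, 124] -> not filled
(30,8): row=0b11110, col=0b1000, row AND col = 0b1000 = 8; 8 == 8 -> filled
(109,112): col outside [0, 109] -> not filled
(86,21): row=0b1010110, col=0b10101, row AND col = 0b10100 = 20; 20 != 21 -> empty
(166,150): row=0b10100110, col=0b10010110, row AND col = 0b10000110 = 134; 134 != 150 -> empty
(72,19): row=0b1001000, col=0b10011, row AND col = 0b0 = 0; 0 != 19 -> empty
(230,158): row=0b11100110, col=0b10011110, row AND col = 0b10000110 = 134; 134 != 158 -> empty
(101,96): row=0b1100101, col=0b1100000, row AND col = 0b1100000 = 96; 96 == 96 -> filled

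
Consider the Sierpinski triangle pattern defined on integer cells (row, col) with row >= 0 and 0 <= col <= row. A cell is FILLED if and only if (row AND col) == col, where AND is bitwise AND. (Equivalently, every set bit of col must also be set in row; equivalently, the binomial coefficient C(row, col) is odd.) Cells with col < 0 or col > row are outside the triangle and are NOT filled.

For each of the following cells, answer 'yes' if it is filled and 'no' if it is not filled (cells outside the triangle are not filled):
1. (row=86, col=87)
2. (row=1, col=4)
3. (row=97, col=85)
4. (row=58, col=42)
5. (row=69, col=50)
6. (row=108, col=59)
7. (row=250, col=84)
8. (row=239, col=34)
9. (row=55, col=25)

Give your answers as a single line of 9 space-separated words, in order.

(86,87): col outside [0, 86] -> not filled
(1,4): col outside [0, 1] -> not filled
(97,85): row=0b1100001, col=0b1010101, row AND col = 0b1000001 = 65; 65 != 85 -> empty
(58,42): row=0b111010, col=0b101010, row AND col = 0b101010 = 42; 42 == 42 -> filled
(69,50): row=0b1000101, col=0b110010, row AND col = 0b0 = 0; 0 != 50 -> empty
(108,59): row=0b1101100, col=0b111011, row AND col = 0b101000 = 40; 40 != 59 -> empty
(250,84): row=0b11111010, col=0b1010100, row AND col = 0b1010000 = 80; 80 != 84 -> empty
(239,34): row=0b11101111, col=0b100010, row AND col = 0b100010 = 34; 34 == 34 -> filled
(55,25): row=0b110111, col=0b11001, row AND col = 0b10001 = 17; 17 != 25 -> empty

Answer: no no no yes no no no yes no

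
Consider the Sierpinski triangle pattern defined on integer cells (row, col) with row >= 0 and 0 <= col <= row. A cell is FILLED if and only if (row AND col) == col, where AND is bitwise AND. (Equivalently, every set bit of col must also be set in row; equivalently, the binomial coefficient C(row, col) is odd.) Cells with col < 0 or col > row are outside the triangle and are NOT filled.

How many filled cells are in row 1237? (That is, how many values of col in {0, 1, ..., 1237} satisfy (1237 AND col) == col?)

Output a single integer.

1237 in binary = 10011010101
popcount(1237) = number of 1-bits in 10011010101 = 6
A col c satisfies (1237 AND c) == c iff every set bit of c is also set in 1237; each of the 6 set bits of 1237 can independently be on or off in c.
count = 2^6 = 64

Answer: 64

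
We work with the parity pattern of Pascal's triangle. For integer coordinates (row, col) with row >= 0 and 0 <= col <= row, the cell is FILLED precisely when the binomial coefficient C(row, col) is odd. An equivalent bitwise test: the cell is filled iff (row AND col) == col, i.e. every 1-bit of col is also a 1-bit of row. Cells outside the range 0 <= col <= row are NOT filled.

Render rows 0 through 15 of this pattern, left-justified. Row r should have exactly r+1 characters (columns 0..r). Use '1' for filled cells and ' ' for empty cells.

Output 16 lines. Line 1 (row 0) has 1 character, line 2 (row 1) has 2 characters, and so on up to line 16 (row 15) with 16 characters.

r0=0: 1
r1=1: 11
r2=10: 1 1
r3=11: 1111
r4=100: 1   1
r5=101: 11  11
r6=110: 1 1 1 1
r7=111: 11111111
r8=1000: 1       1
r9=1001: 11      11
r10=1010: 1 1     1 1
r11=1011: 1111    1111
r12=1100: 1   1   1   1
r13=1101: 11  11  11  11
r14=1110: 1 1 1 1 1 1 1 1
r15=1111: 1111111111111111

Answer: 1
11
1 1
1111
1   1
11  11
1 1 1 1
11111111
1       1
11      11
1 1     1 1
1111    1111
1   1   1   1
11  11  11  11
1 1 1 1 1 1 1 1
1111111111111111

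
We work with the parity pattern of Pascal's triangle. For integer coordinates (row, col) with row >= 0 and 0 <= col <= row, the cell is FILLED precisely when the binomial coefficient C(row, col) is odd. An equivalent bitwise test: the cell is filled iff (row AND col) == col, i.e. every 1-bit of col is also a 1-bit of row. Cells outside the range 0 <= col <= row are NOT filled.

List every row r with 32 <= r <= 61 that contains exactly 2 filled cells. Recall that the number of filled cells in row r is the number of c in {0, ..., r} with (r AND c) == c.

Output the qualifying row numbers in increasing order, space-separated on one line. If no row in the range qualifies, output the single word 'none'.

Row r has 2^popcount(r) filled cells, so we need popcount(r) = log2(2) = 1.
Scan r = 32..61 and keep those with exactly 1 one-bits:
r=32=100000 popcount=1 -> KEEP
r=33=100001 popcount=2 -> skip
r=34=100010 popcount=2 -> skip
r=35=100011 popcount=3 -> skip
r=36=100100 popcount=2 -> skip
r=37=100101 popcount=3 -> skip
r=38=100110 popcount=3 -> skip
r=39=100111 popcount=4 -> skip
r=40=101000 popcount=2 -> skip
r=41=101001 popcount=3 -> skip
r=42=101010 popcount=3 -> skip
r=43=101011 popcount=4 -> skip
r=44=101100 popcount=3 -> skip
r=45=101101 popcount=4 -> skip
r=46=101110 popcount=4 -> skip
r=47=101111 popcount=5 -> skip
r=48=110000 popcount=2 -> skip
r=49=110001 popcount=3 -> skip
r=50=110010 popcount=3 -> skip
r=51=110011 popcount=4 -> skip
r=52=110100 popcount=3 -> skip
r=53=110101 popcount=4 -> skip
r=54=110110 popcount=4 -> skip
r=55=110111 popcount=5 -> skip
r=56=111000 popcount=3 -> skip
r=57=111001 popcount=4 -> skip
r=58=111010 popcount=4 -> skip
r=59=111011 popcount=5 -> skip
r=60=111100 popcount=4 -> skip
r=61=111101 popcount=5 -> skip
Kept rows: 32

Answer: 32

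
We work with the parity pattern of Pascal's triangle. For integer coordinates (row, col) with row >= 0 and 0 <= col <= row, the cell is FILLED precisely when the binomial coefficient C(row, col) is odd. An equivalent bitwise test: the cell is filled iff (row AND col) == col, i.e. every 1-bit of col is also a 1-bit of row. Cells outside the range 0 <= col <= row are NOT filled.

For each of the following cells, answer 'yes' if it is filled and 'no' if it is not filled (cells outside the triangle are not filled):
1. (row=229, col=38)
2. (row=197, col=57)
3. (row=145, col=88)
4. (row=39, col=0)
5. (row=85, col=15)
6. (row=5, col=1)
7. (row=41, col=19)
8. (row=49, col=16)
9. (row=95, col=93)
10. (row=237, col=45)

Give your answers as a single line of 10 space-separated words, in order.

Answer: no no no yes no yes no yes yes yes

Derivation:
(229,38): row=0b11100101, col=0b100110, row AND col = 0b100100 = 36; 36 != 38 -> empty
(197,57): row=0b11000101, col=0b111001, row AND col = 0b1 = 1; 1 != 57 -> empty
(145,88): row=0b10010001, col=0b1011000, row AND col = 0b10000 = 16; 16 != 88 -> empty
(39,0): row=0b100111, col=0b0, row AND col = 0b0 = 0; 0 == 0 -> filled
(85,15): row=0b1010101, col=0b1111, row AND col = 0b101 = 5; 5 != 15 -> empty
(5,1): row=0b101, col=0b1, row AND col = 0b1 = 1; 1 == 1 -> filled
(41,19): row=0b101001, col=0b10011, row AND col = 0b1 = 1; 1 != 19 -> empty
(49,16): row=0b110001, col=0b10000, row AND col = 0b10000 = 16; 16 == 16 -> filled
(95,93): row=0b1011111, col=0b1011101, row AND col = 0b1011101 = 93; 93 == 93 -> filled
(237,45): row=0b11101101, col=0b101101, row AND col = 0b101101 = 45; 45 == 45 -> filled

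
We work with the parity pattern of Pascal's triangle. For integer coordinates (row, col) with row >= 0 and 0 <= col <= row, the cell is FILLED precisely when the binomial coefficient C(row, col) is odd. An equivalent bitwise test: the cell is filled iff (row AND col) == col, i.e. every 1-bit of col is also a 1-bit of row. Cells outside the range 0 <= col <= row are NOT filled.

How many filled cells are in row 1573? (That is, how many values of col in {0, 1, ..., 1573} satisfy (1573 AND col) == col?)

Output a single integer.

1573 in binary = 11000100101
popcount(1573) = number of 1-bits in 11000100101 = 5
A col c satisfies (1573 AND c) == c iff every set bit of c is also set in 1573; each of the 5 set bits of 1573 can independently be on or off in c.
count = 2^5 = 32

Answer: 32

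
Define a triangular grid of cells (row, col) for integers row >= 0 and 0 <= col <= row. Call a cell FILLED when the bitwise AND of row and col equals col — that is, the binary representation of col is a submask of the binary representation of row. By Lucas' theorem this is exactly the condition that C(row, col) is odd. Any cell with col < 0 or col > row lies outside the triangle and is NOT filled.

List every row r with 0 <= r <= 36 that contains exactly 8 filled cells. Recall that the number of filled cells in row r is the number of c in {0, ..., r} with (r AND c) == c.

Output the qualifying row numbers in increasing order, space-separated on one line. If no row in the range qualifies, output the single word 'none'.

Answer: 7 11 13 14 19 21 22 25 26 28 35

Derivation:
Row r has 2^popcount(r) filled cells, so we need popcount(r) = log2(8) = 3.
Scan r = 0..36 and keep those with exactly 3 one-bits:
r=0=0 popcount=0 -> skip
r=1=1 popcount=1 -> skip
r=2=10 popcount=1 -> skip
r=3=11 popcount=2 -> skip
r=4=100 popcount=1 -> skip
r=5=101 popcount=2 -> skip
r=6=110 popcount=2 -> skip
r=7=111 popcount=3 -> KEEP
r=8=1000 popcount=1 -> skip
r=9=1001 popcount=2 -> skip
r=10=1010 popcount=2 -> skip
r=11=1011 popcount=3 -> KEEP
r=12=1100 popcount=2 -> skip
r=13=1101 popcount=3 -> KEEP
r=14=1110 popcount=3 -> KEEP
r=15=1111 popcount=4 -> skip
r=16=10000 popcount=1 -> skip
r=17=10001 popcount=2 -> skip
r=18=10010 popcount=2 -> skip
r=19=10011 popcount=3 -> KEEP
r=20=10100 popcount=2 -> skip
r=21=10101 popcount=3 -> KEEP
r=22=10110 popcount=3 -> KEEP
r=23=10111 popcount=4 -> skip
r=24=11000 popcount=2 -> skip
r=25=11001 popcount=3 -> KEEP
r=26=11010 popcount=3 -> KEEP
r=27=11011 popcount=4 -> skip
r=28=11100 popcount=3 -> KEEP
r=29=11101 popcount=4 -> skip
r=30=11110 popcount=4 -> skip
r=31=11111 popcount=5 -> skip
r=32=100000 popcount=1 -> skip
r=33=100001 popcount=2 -> skip
r=34=100010 popcount=2 -> skip
r=35=100011 popcount=3 -> KEEP
r=36=100100 popcount=2 -> skip
Kept rows: 7 11 13 14 19 21 22 25 26 28 35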